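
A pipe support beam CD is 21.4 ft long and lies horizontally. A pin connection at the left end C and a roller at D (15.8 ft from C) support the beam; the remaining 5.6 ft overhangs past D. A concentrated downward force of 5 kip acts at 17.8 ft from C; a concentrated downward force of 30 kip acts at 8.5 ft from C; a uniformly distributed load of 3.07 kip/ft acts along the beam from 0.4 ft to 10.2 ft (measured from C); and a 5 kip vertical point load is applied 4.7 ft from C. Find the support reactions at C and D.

Resultant of the distributed load: 3.07 × 9.8 = 30.086 kip at 5.3 ft from C.
Taking moments about C: D_y·15.8 − 5·17.8 − 30·8.5 − (3.07·9.8)·5.3 − 5·4.7 = 0 → D_y = 526.9558/15.8 = 33.3516 ≈ 33.35 kip.
ΣF_y = 0: C_y + 33.3516 − 5 − 30 − 3.07·9.8 − 5 = 0 → C_y = 36.73 kip.
ΣF_x = 0: no horizontal applied forces, so C_x = 0.

C_x = 0, C_y = 36.73 kip, D_y = 33.35 kip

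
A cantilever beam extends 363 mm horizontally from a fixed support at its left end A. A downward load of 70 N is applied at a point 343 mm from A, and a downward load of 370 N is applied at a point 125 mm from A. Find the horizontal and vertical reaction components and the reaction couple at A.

ΣF_x = 0: A_x = 0.
ΣF_y = 0: A_y − 70 − 370 = 0 → A_y = 440.0 N.
ΣM about A: M_A − 70·343 − 370·125 = 0 → M_A = 70260 N·mm.

A_x = 0, A_y = 440.0 N, M_A = 70260 N·mm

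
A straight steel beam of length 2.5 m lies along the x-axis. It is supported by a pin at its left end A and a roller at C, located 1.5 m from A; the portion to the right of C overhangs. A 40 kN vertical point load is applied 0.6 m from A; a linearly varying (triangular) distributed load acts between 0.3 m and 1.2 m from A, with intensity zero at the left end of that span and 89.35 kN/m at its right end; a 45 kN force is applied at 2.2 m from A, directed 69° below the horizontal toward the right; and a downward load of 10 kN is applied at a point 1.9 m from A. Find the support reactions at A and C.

Resultant of the triangular load: ½ × 89.35 × 0.9 = 40.2075 kN, acting at 0.9 m from A (one-third of the span from the peak).
Taking moments about A: C_y·1.5 − 40·0.6 − (½·89.35·0.9)·0.9 − 45·sin69°·2.2 − 10·1.9 = 0 → C_y = 171.611/1.5 = 114.407 ≈ 114.4 kN.
ΣF_y = 0: A_y + 114.407 − 40 − ½·89.35·0.9 − 45·sin69° − 10 = 0 → A_y = 17.81 kN.
ΣF_x = 0: A_x + 45·cos69° = 0 → A_x = -16.13 kN.

A_x = -16.13 kN, A_y = 17.81 kN, C_y = 114.4 kN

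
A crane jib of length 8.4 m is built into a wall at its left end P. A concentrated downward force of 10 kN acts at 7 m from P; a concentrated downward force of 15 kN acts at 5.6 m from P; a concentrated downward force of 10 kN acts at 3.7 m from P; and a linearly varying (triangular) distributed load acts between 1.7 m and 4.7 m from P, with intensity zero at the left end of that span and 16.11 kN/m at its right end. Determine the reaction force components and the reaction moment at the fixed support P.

Resultant of the triangular load: ½ × 16.11 × 3 = 24.165 kN, acting at 3.7 m from P (one-third of the span from the peak).
ΣF_x = 0: P_x = 0.
ΣF_y = 0: P_y − 10 − 15 − 10 − ½·16.11·3 = 0 → P_y = 59.16 kN.
ΣM about P: M_P − 10·7 − 15·5.6 − 10·3.7 − (½·16.11·3)·3.7 = 0 → M_P = 280.4 kN·m.

P_x = 0, P_y = 59.16 kN, M_P = 280.4 kN·m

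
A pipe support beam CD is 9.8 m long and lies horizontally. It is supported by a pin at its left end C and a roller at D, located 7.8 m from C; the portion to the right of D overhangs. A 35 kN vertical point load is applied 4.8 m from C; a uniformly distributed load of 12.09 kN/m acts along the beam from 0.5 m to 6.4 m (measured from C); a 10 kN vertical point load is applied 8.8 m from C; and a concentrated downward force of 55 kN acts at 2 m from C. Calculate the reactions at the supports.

C_x = 0, C_y = 92.86 kN, D_y = 78.47 kN

Resultant of the distributed load: 12.09 × 5.9 = 71.331 kN at 3.45 m from C.
Taking moments about C: D_y·7.8 − 35·4.8 − (12.09·5.9)·3.45 − 10·8.8 − 55·2 = 0 → D_y = 612.09195/7.8 = 78.4733 ≈ 78.47 kN.
ΣF_y = 0: C_y + 78.4733 − 35 − 12.09·5.9 − 10 − 55 = 0 → C_y = 92.86 kN.
ΣF_x = 0: no horizontal applied forces, so C_x = 0.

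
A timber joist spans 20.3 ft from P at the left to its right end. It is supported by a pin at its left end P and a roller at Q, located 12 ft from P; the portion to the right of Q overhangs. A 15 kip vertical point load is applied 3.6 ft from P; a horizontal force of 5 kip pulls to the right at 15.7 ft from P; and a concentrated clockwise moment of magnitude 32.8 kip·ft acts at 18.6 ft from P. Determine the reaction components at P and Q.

Taking moments about P: Q_y·12 − 15·3.6 − 32.8 = 0 → Q_y = 86.8/12 = 7.23333 ≈ 7.233 kip.
ΣF_y = 0: P_y + 7.23333 − 15 = 0 → P_y = 7.767 kip.
ΣF_x = 0: P_x + 5 = 0 → P_x = -5.000 kip.

P_x = -5.000 kip, P_y = 7.767 kip, Q_y = 7.233 kip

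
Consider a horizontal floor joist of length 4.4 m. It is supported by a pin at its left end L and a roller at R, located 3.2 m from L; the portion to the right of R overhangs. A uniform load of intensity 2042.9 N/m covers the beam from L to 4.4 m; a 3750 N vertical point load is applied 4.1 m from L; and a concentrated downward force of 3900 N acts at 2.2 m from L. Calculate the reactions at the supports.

Resultant of the distributed load: 2042.9 × 4.4 = 8988.76 N at 2.2 m from L.
ΣM about L: R_y·3.2 − (2042.9·4.4)·2.2 − 3750·4.1 − 3900·2.2 = 0 → R_y = 43730.272/3.2 = 13665.7 ≈ 13670 N.
ΣF_y = 0: L_y + 13665.7 − 2042.9·4.4 − 3750 − 3900 = 0 → L_y = 2973 N.
ΣF_x = 0: no horizontal applied forces, so L_x = 0.

L_x = 0, L_y = 2973 N, R_y = 13670 N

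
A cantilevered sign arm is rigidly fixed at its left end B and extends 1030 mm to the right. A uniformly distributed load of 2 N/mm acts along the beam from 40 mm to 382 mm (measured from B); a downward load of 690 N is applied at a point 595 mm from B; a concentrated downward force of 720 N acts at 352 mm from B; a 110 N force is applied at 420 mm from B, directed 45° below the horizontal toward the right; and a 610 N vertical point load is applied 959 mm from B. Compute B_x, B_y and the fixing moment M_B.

B_x = -77.78 N, B_y = 2782 N, M_B = 1426000 N·mm

Resultant of the distributed load: 2 × 342 = 684 N at 211 mm from B.
ΣF_x = 0: B_x + 110·cos45° = 0 → B_x = -77.78 N.
ΣF_y = 0: B_y − 2·342 − 690 − 720 − 110·sin45° − 610 = 0 → B_y = 2782 N.
ΣM about B: M_B − (2·342)·211 − 690·595 − 720·352 − 110·sin45°·420 − 610·959 = 0 → M_B = 1426000 N·mm.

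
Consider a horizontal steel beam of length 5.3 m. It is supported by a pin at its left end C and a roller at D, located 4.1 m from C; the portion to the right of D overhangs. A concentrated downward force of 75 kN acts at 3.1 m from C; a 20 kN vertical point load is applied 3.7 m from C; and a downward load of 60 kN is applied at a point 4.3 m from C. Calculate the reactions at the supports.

C_x = 0, C_y = 17.32 kN, D_y = 137.7 kN

Moments about C: D_y·4.1 − 75·3.1 − 20·3.7 − 60·4.3 = 0 → D_y = 564.5/4.1 = 137.683 ≈ 137.7 kN.
ΣF_y = 0: C_y + 137.683 − 75 − 20 − 60 = 0 → C_y = 17.32 kN.
ΣF_x = 0: no horizontal applied forces, so C_x = 0.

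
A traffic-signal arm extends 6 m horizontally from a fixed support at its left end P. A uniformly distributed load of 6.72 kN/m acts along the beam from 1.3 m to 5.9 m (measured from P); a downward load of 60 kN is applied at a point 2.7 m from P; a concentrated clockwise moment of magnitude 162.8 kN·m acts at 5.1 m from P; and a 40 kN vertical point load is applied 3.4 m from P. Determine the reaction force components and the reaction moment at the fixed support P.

Resultant of the distributed load: 6.72 × 4.6 = 30.912 kN at 3.6 m from P.
ΣF_x = 0: P_x = 0.
ΣF_y = 0: P_y − 6.72·4.6 − 60 − 40 = 0 → P_y = 130.9 kN.
ΣM about P: M_P − (6.72·4.6)·3.6 − 60·2.7 − 162.8 − 40·3.4 = 0 → M_P = 572.1 kN·m.

P_x = 0, P_y = 130.9 kN, M_P = 572.1 kN·m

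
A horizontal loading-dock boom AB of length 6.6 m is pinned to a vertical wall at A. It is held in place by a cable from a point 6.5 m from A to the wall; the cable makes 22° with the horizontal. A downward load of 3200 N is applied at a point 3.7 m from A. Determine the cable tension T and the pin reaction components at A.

ΣM about A: T·sin22°·6.5 − 3200·3.7 = 0 → T = 11840/(6.5·0.374607) = 4862.53 ≈ 4863 N.
ΣF_x = 0: A_x − T·cos22° = 0 → A_x = 4862.53 × 0.927184 = 4508 N.
ΣF_y = 0: A_y + T·sin22° − 3200 = 0 → A_y = 3200 − 4862.53 × 0.374607 = 1378 N.

T = 4863 N, A_x = 4508 N, A_y = 1378 N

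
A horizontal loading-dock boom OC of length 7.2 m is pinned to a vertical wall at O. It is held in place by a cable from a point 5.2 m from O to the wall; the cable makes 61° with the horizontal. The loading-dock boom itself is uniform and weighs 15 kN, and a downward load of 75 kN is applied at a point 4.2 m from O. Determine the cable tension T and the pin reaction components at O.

T = 81.13 kN, O_x = 39.33 kN, O_y = 19.04 kN

ΣM about O: T·sin61°·5.2 − 15·3.6 − 75·4.2 = 0 → T = 369/(5.2·0.87462) = 81.1341 ≈ 81.13 kN.
ΣF_x = 0: O_x − T·cos61° = 0 → O_x = 81.1341 × 0.48481 = 39.33 kN.
ΣF_y = 0: O_y + T·sin61° − 15 − 75 = 0 → O_y = 90 − 81.1341 × 0.87462 = 19.04 kN.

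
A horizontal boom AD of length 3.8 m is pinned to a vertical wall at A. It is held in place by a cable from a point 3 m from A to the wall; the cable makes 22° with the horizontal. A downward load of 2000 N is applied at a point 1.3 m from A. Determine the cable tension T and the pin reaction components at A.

T = 2314 N, A_x = 2145 N, A_y = 1133 N

ΣM about A: T·sin22°·3 − 2000·1.3 = 0 → T = 2600/(3·0.374607) = 2313.54 ≈ 2314 N.
ΣF_x = 0: A_x − T·cos22° = 0 → A_x = 2313.54 × 0.927184 = 2145 N.
ΣF_y = 0: A_y + T·sin22° − 2000 = 0 → A_y = 2000 − 2313.54 × 0.374607 = 1133 N.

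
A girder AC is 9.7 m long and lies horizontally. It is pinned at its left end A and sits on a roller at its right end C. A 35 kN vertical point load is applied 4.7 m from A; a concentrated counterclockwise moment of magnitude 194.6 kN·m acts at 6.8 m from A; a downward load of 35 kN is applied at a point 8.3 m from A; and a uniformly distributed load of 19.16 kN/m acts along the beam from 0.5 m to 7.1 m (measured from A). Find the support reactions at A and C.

Resultant of the distributed load: 19.16 × 6.6 = 126.456 kN at 3.8 m from A.
Taking moments about A: C_y·9.7 − 35·4.7 + 194.6 − 35·8.3 − (19.16·6.6)·3.8 = 0 → C_y = 740.9328/9.7 = 76.3848 ≈ 76.38 kN.
ΣF_y = 0: A_y + 76.3848 − 35 − 35 − 19.16·6.6 = 0 → A_y = 120.1 kN.
ΣF_x = 0: no horizontal applied forces, so A_x = 0.

A_x = 0, A_y = 120.1 kN, C_y = 76.38 kN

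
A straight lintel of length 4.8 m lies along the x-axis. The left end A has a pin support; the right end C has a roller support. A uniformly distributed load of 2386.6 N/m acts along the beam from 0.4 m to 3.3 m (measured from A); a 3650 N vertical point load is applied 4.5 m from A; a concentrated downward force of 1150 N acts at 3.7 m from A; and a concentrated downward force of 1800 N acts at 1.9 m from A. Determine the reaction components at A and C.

Resultant of the distributed load: 2386.6 × 2.9 = 6921.14 N at 1.85 m from A.
Taking moments about A: C_y·4.8 − (2386.6·2.9)·1.85 − 3650·4.5 − 1150·3.7 − 1800·1.9 = 0 → C_y = 36904.109/4.8 = 7688.36 ≈ 7688 N.
ΣF_y = 0: A_y + 7688.36 − 2386.6·2.9 − 3650 − 1150 − 1800 = 0 → A_y = 5833 N.
ΣF_x = 0: no horizontal applied forces, so A_x = 0.

A_x = 0, A_y = 5833 N, C_y = 7688 N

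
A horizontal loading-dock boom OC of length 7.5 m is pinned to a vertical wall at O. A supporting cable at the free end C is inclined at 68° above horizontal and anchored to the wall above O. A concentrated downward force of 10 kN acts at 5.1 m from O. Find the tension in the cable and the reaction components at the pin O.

T = 7.334 kN, O_x = 2.747 kN, O_y = 3.200 kN

ΣM about O: T·sin68°·7.5 − 10·5.1 = 0 → T = 51/(7.5·0.927184) = 7.33404 ≈ 7.334 kN.
ΣF_x = 0: O_x − T·cos68° = 0 → O_x = 7.33404 × 0.374607 = 2.747 kN.
ΣF_y = 0: O_y + T·sin68° − 10 = 0 → O_y = 10 − 7.33404 × 0.927184 = 3.200 kN.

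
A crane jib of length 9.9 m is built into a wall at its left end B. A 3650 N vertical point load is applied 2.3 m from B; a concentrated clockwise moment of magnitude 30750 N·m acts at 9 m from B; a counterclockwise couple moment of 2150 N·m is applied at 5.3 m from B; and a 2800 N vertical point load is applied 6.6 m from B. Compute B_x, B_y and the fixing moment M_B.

ΣF_x = 0: B_x = 0.
ΣF_y = 0: B_y − 3650 − 2800 = 0 → B_y = 6450 N.
ΣM about B: M_B − 3650·2.3 − 30750 + 2150 − 2800·6.6 = 0 → M_B = 55480 N·m.

B_x = 0, B_y = 6450 N, M_B = 55480 N·m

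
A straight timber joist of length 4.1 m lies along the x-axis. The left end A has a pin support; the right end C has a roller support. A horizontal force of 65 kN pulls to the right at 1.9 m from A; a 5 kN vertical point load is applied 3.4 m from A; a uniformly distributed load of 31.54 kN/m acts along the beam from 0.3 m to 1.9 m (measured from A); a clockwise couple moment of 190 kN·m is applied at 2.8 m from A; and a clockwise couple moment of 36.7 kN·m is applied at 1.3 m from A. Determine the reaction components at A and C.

Resultant of the distributed load: 31.54 × 1.6 = 50.464 kN at 1.1 m from A.
Moments about A: C_y·4.1 − 5·3.4 − (31.54·1.6)·1.1 − 190 − 36.7 = 0 → C_y = 299.2104/4.1 = 72.9781 ≈ 72.98 kN.
ΣF_y = 0: A_y + 72.9781 − 5 − 31.54·1.6 = 0 → A_y = -17.51 kN.
ΣF_x = 0: A_x + 65 = 0 → A_x = -65.00 kN.

A_x = -65.00 kN, A_y = -17.51 kN, C_y = 72.98 kN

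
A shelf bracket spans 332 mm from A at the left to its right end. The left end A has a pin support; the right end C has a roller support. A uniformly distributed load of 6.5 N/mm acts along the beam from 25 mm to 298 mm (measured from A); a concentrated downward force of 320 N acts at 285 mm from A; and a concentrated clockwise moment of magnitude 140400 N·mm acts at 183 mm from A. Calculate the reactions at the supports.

A_x = 0, A_y = 533.7 N, C_y = 1561 N

Resultant of the distributed load: 6.5 × 273 = 1774.5 N at 161.5 mm from A.
Moments about A: C_y·332 − (6.5·273)·161.5 − 320·285 − 140400 = 0 → C_y = 518181.75/332 = 1560.79 ≈ 1561 N.
ΣF_y = 0: A_y + 1560.79 − 6.5·273 − 320 = 0 → A_y = 533.7 N.
ΣF_x = 0: no horizontal applied forces, so A_x = 0.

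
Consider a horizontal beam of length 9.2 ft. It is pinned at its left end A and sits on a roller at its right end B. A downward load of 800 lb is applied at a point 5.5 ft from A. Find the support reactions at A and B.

Taking moments about A: B_y·9.2 − 800·5.5 = 0 → B_y = 4400/9.2 = 478.261 ≈ 478.3 lb.
ΣF_y = 0: A_y + 478.261 − 800 = 0 → A_y = 321.7 lb.
ΣF_x = 0: no horizontal applied forces, so A_x = 0.

A_x = 0, A_y = 321.7 lb, B_y = 478.3 lb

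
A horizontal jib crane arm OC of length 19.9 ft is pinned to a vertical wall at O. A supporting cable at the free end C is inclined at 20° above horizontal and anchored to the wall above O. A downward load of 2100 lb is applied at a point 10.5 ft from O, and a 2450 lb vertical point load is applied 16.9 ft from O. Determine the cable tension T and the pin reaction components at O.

T = 9323 lb, O_x = 8761 lb, O_y = 1361 lb

ΣM about O: T·sin20°·19.9 − 2100·10.5 − 2450·16.9 = 0 → T = 63455/(19.9·0.34202) = 9323.12 ≈ 9323 lb.
ΣF_x = 0: O_x − T·cos20° = 0 → O_x = 9323.12 × 0.939693 = 8761 lb.
ΣF_y = 0: O_y + T·sin20° − 2100 − 2450 = 0 → O_y = 4550 − 9323.12 × 0.34202 = 1361 lb.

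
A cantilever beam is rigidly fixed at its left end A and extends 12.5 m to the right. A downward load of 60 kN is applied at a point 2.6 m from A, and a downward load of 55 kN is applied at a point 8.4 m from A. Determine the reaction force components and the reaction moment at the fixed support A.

ΣF_x = 0: A_x = 0.
ΣF_y = 0: A_y − 60 − 55 = 0 → A_y = 115.0 kN.
ΣM about A: M_A − 60·2.6 − 55·8.4 = 0 → M_A = 618.0 kN·m.

A_x = 0, A_y = 115.0 kN, M_A = 618.0 kN·m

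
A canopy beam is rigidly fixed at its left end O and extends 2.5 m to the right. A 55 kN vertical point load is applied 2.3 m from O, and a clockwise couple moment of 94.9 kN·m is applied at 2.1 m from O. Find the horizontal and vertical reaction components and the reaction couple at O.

O_x = 0, O_y = 55.00 kN, M_O = 221.4 kN·m

ΣF_x = 0: O_x = 0.
ΣF_y = 0: O_y − 55 = 0 → O_y = 55.00 kN.
ΣM about O: M_O − 55·2.3 − 94.9 = 0 → M_O = 221.4 kN·m.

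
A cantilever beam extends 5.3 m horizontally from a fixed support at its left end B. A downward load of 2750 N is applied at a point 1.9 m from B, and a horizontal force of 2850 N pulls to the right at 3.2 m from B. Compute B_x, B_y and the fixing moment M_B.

ΣF_x = 0: B_x + 2850 = 0 → B_x = -2850 N.
ΣF_y = 0: B_y − 2750 = 0 → B_y = 2750 N.
ΣM about B: M_B − 2750·1.9 = 0 → M_B = 5225 N·m.

B_x = -2850 N, B_y = 2750 N, M_B = 5225 N·m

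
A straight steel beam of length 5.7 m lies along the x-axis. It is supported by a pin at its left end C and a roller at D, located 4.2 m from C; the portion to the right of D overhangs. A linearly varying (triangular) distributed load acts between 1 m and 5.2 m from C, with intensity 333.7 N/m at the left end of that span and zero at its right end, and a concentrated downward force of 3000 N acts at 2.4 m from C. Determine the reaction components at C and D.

Resultant of the triangular load: ½ × 333.7 × 4.2 = 700.77 N, acting at 2.4 m from C (one-third of the span from the peak).
Moments about C: D_y·4.2 − (½·333.7·4.2)·2.4 − 3000·2.4 = 0 → D_y = 8881.848/4.2 = 2114.73 ≈ 2115 N.
ΣF_y = 0: C_y + 2114.73 − ½·333.7·4.2 − 3000 = 0 → C_y = 1586 N.
ΣF_x = 0: no horizontal applied forces, so C_x = 0.

C_x = 0, C_y = 1586 N, D_y = 2115 N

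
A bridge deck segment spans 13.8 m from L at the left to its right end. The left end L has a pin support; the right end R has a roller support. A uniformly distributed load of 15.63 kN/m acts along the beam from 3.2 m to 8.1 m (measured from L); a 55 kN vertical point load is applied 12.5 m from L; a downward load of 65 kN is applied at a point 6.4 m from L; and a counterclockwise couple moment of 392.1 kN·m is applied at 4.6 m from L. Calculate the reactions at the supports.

L_x = 0, L_y = 113.7 kN, R_y = 82.91 kN

Resultant of the distributed load: 15.63 × 4.9 = 76.587 kN at 5.65 m from L.
Taking moments about L: R_y·13.8 − (15.63·4.9)·5.65 − 55·12.5 − 65·6.4 + 392.1 = 0 → R_y = 1144.11655/13.8 = 82.907 ≈ 82.91 kN.
ΣF_y = 0: L_y + 82.907 − 15.63·4.9 − 55 − 65 = 0 → L_y = 113.7 kN.
ΣF_x = 0: no horizontal applied forces, so L_x = 0.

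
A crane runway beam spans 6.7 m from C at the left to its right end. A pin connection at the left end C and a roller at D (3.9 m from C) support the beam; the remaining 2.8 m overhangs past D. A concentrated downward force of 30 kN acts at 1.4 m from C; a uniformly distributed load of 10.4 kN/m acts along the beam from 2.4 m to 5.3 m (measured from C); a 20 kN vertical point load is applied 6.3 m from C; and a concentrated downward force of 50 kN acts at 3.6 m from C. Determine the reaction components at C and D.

C_x = 0, C_y = 11.16 kN, D_y = 119.0 kN

Resultant of the distributed load: 10.4 × 2.9 = 30.16 kN at 3.85 m from C.
Taking moments about C: D_y·3.9 − 30·1.4 − (10.4·2.9)·3.85 − 20·6.3 − 50·3.6 = 0 → D_y = 464.116/3.9 = 119.004 ≈ 119.0 kN.
ΣF_y = 0: C_y + 119.004 − 30 − 10.4·2.9 − 20 − 50 = 0 → C_y = 11.16 kN.
ΣF_x = 0: no horizontal applied forces, so C_x = 0.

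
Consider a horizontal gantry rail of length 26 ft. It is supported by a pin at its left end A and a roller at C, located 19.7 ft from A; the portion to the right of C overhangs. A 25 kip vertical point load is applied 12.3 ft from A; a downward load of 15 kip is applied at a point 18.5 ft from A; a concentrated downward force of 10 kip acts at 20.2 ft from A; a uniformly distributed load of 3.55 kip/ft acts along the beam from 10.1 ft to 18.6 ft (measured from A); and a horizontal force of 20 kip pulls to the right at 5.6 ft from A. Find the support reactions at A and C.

A_x = -20.00 kip, A_y = 18.25 kip, C_y = 61.93 kip

Resultant of the distributed load: 3.55 × 8.5 = 30.175 kip at 14.35 ft from A.
ΣM about A: C_y·19.7 − 25·12.3 − 15·18.5 − 10·20.2 − (3.55·8.5)·14.35 = 0 → C_y = 1220.01125/19.7 = 61.9295 ≈ 61.93 kip.
ΣF_y = 0: A_y + 61.9295 − 25 − 15 − 10 − 3.55·8.5 = 0 → A_y = 18.25 kip.
ΣF_x = 0: A_x + 20 = 0 → A_x = -20.00 kip.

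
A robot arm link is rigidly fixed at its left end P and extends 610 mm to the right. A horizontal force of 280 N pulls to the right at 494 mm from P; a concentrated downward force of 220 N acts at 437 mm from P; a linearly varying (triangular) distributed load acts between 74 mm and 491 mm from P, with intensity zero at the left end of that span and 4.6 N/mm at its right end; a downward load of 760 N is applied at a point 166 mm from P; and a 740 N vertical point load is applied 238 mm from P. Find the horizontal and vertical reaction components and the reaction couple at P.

P_x = -280.0 N, P_y = 2679 N, M_P = 736000 N·mm

Resultant of the triangular load: ½ × 4.6 × 417 = 959.1 N, acting at 352 mm from P (one-third of the span from the peak).
ΣF_x = 0: P_x + 280 = 0 → P_x = -280.0 N.
ΣF_y = 0: P_y − 220 − ½·4.6·417 − 760 − 740 = 0 → P_y = 2679 N.
ΣM about P: M_P − 220·437 − (½·4.6·417)·352 − 760·166 − 740·238 = 0 → M_P = 736000 N·mm.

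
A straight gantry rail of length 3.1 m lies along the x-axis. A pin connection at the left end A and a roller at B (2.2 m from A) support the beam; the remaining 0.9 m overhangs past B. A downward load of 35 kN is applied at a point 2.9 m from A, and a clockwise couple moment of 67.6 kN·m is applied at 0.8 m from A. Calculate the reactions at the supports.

A_x = 0, A_y = -41.86 kN, B_y = 76.86 kN

Moments about A: B_y·2.2 − 35·2.9 − 67.6 = 0 → B_y = 169.1/2.2 = 76.8636 ≈ 76.86 kN.
ΣF_y = 0: A_y + 76.8636 − 35 = 0 → A_y = -41.86 kN.
ΣF_x = 0: no horizontal applied forces, so A_x = 0.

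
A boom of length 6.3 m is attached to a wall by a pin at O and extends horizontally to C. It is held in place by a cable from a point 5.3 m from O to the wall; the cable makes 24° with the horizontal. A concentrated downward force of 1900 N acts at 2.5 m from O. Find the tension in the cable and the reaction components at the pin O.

ΣM about O: T·sin24°·5.3 − 1900·2.5 = 0 → T = 4750/(5.3·0.406737) = 2203.45 ≈ 2203 N.
ΣF_x = 0: O_x − T·cos24° = 0 → O_x = 2203.45 × 0.913545 = 2013 N.
ΣF_y = 0: O_y + T·sin24° − 1900 = 0 → O_y = 1900 − 2203.45 × 0.406737 = 1004 N.

T = 2203 N, O_x = 2013 N, O_y = 1004 N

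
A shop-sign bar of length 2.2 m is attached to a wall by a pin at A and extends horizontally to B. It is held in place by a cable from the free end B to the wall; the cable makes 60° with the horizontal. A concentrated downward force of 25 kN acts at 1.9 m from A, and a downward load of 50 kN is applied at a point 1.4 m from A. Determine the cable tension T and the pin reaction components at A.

T = 61.67 kN, A_x = 30.84 kN, A_y = 21.59 kN

ΣM about A: T·sin60°·2.2 − 25·1.9 − 50·1.4 = 0 → T = 117.5/(2.2·0.866025) = 61.6715 ≈ 61.67 kN.
ΣF_x = 0: A_x − T·cos60° = 0 → A_x = 61.6715 × 0.5 = 30.84 kN.
ΣF_y = 0: A_y + T·sin60° − 25 − 50 = 0 → A_y = 75 − 61.6715 × 0.866025 = 21.59 kN.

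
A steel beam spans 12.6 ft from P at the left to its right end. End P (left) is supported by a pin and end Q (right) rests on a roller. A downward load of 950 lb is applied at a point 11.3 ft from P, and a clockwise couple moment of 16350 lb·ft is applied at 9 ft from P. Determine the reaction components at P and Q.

P_x = 0, P_y = -1200 lb, Q_y = 2150 lb

Taking moments about P: Q_y·12.6 − 950·11.3 − 16350 = 0 → Q_y = 27085/12.6 = 2149.6 ≈ 2150 lb.
ΣF_y = 0: P_y + 2149.6 − 950 = 0 → P_y = -1200 lb.
ΣF_x = 0: no horizontal applied forces, so P_x = 0.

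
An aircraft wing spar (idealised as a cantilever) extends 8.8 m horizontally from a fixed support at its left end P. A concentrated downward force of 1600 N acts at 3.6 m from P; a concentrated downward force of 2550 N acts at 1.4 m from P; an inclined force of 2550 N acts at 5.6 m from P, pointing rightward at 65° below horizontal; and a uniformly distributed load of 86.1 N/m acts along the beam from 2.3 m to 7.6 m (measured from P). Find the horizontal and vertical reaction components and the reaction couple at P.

P_x = -1078 N, P_y = 6917 N, M_P = 24530 N·m

Resultant of the distributed load: 86.1 × 5.3 = 456.33 N at 4.95 m from P.
ΣF_x = 0: P_x + 2550·cos65° = 0 → P_x = -1078 N.
ΣF_y = 0: P_y − 1600 − 2550 − 2550·sin65° − 86.1·5.3 = 0 → P_y = 6917 N.
ΣM about P: M_P − 1600·3.6 − 2550·1.4 − 2550·sin65°·5.6 − (86.1·5.3)·4.95 = 0 → M_P = 24530 N·m.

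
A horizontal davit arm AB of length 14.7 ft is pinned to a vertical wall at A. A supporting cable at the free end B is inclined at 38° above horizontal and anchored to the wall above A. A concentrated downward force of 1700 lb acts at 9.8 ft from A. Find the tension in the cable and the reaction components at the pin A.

ΣM about A: T·sin38°·14.7 − 1700·9.8 = 0 → T = 16660/(14.7·0.615661) = 1840.84 ≈ 1841 lb.
ΣF_x = 0: A_x − T·cos38° = 0 → A_x = 1840.84 × 0.788011 = 1451 lb.
ΣF_y = 0: A_y + T·sin38° − 1700 = 0 → A_y = 1700 − 1840.84 × 0.615661 = 566.7 lb.

T = 1841 lb, A_x = 1451 lb, A_y = 566.7 lb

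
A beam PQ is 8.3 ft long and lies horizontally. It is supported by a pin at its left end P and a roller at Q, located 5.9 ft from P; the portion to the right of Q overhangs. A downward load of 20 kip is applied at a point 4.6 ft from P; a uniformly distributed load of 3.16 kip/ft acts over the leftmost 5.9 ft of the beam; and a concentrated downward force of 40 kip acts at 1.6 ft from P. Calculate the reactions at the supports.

P_x = 0, P_y = 42.88 kip, Q_y = 35.76 kip

Resultant of the distributed load: 3.16 × 5.9 = 18.644 kip at 2.95 ft from P.
Moments about P: Q_y·5.9 − 20·4.6 − (3.16·5.9)·2.95 − 40·1.6 = 0 → Q_y = 210.9998/5.9 = 35.7627 ≈ 35.76 kip.
ΣF_y = 0: P_y + 35.7627 − 20 − 3.16·5.9 − 40 = 0 → P_y = 42.88 kip.
ΣF_x = 0: no horizontal applied forces, so P_x = 0.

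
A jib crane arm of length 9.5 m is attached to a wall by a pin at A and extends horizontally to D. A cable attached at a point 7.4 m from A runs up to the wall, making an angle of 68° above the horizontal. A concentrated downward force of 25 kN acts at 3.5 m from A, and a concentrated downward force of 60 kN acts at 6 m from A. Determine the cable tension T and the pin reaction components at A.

T = 65.22 kN, A_x = 24.43 kN, A_y = 24.53 kN

ΣM about A: T·sin68°·7.4 − 25·3.5 − 60·6 = 0 → T = 447.5/(7.4·0.927184) = 65.2222 ≈ 65.22 kN.
ΣF_x = 0: A_x − T·cos68° = 0 → A_x = 65.2222 × 0.374607 = 24.43 kN.
ΣF_y = 0: A_y + T·sin68° − 25 − 60 = 0 → A_y = 85 − 65.2222 × 0.927184 = 24.53 kN.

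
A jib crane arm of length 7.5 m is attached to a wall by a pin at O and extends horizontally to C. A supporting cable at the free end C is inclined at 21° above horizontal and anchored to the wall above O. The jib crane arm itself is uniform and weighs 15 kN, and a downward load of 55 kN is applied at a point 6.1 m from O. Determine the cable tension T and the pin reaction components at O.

T = 145.8 kN, O_x = 136.1 kN, O_y = 17.77 kN

ΣM about O: T·sin21°·7.5 − 15·3.75 − 55·6.1 = 0 → T = 391.75/(7.5·0.358368) = 145.753 ≈ 145.8 kN.
ΣF_x = 0: O_x − T·cos21° = 0 → O_x = 145.753 × 0.93358 = 136.1 kN.
ΣF_y = 0: O_y + T·sin21° − 15 − 55 = 0 → O_y = 70 − 145.753 × 0.358368 = 17.77 kN.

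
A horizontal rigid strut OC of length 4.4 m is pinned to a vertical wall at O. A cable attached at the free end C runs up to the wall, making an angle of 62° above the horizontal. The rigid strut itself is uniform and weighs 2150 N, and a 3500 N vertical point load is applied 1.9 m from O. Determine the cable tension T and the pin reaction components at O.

T = 2929 N, O_x = 1375 N, O_y = 3064 N

ΣM about O: T·sin62°·4.4 − 2150·2.2 − 3500·1.9 = 0 → T = 11380/(4.4·0.882948) = 2929.24 ≈ 2929 N.
ΣF_x = 0: O_x − T·cos62° = 0 → O_x = 2929.24 × 0.469472 = 1375 N.
ΣF_y = 0: O_y + T·sin62° − 2150 − 3500 = 0 → O_y = 5650 − 2929.24 × 0.882948 = 3064 N.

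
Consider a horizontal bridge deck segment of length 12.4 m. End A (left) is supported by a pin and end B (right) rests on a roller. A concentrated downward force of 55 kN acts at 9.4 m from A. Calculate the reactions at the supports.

Taking moments about A: B_y·12.4 − 55·9.4 = 0 → B_y = 517/12.4 = 41.6935 ≈ 41.69 kN.
ΣF_y = 0: A_y + 41.6935 − 55 = 0 → A_y = 13.31 kN.
ΣF_x = 0: no horizontal applied forces, so A_x = 0.

A_x = 0, A_y = 13.31 kN, B_y = 41.69 kN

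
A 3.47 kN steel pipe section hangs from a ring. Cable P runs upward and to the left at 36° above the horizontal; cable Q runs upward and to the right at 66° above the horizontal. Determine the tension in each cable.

T_P = 1.443 kN, T_Q = 2.870 kN

ΣF_x = 0: −T_P·cos36° + T_Q·cos66° = 0 → T_Q = 1.98904·T_P.
ΣF_y = 0: T_P·sin36° + T_Q·sin66° = 3.47.
Substitute: T_P·(0.587785 + 1.98904·0.913545) = 3.47 → T_P = 1.44291 ≈ 1.443 kN.
Then T_Q = 1.98904 × 1.44291 = 2.870 kN.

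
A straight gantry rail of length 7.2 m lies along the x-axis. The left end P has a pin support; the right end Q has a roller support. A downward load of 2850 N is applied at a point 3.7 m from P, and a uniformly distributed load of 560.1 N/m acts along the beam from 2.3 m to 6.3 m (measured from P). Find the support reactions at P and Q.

Resultant of the distributed load: 560.1 × 4 = 2240.4 N at 4.3 m from P.
Taking moments about P: Q_y·7.2 − 2850·3.7 − (560.1·4)·4.3 = 0 → Q_y = 20178.72/7.2 = 2802.6 ≈ 2803 N.
ΣF_y = 0: P_y + 2802.6 − 2850 − 560.1·4 = 0 → P_y = 2288 N.
ΣF_x = 0: no horizontal applied forces, so P_x = 0.

P_x = 0, P_y = 2288 N, Q_y = 2803 N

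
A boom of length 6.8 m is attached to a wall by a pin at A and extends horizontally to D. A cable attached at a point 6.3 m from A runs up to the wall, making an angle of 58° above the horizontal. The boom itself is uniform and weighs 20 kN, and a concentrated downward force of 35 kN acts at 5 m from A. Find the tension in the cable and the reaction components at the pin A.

T = 45.48 kN, A_x = 24.10 kN, A_y = 16.43 kN

ΣM about A: T·sin58°·6.3 − 20·3.4 − 35·5 = 0 → T = 243/(6.3·0.848048) = 45.4826 ≈ 45.48 kN.
ΣF_x = 0: A_x − T·cos58° = 0 → A_x = 45.4826 × 0.529919 = 24.10 kN.
ΣF_y = 0: A_y + T·sin58° − 20 − 35 = 0 → A_y = 55 − 45.4826 × 0.848048 = 16.43 kN.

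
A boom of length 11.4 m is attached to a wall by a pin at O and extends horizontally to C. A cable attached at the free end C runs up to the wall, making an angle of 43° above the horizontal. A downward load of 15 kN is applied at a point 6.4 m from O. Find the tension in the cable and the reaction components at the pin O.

T = 12.35 kN, O_x = 9.030 kN, O_y = 6.579 kN

ΣM about O: T·sin43°·11.4 − 15·6.4 = 0 → T = 96/(11.4·0.681998) = 12.3476 ≈ 12.35 kN.
ΣF_x = 0: O_x − T·cos43° = 0 → O_x = 12.3476 × 0.731354 = 9.030 kN.
ΣF_y = 0: O_y + T·sin43° − 15 = 0 → O_y = 15 − 12.3476 × 0.681998 = 6.579 kN.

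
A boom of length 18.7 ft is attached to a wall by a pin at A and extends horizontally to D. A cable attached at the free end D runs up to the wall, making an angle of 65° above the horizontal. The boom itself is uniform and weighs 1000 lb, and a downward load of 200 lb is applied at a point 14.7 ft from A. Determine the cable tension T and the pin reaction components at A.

T = 725.2 lb, A_x = 306.5 lb, A_y = 542.8 lb

ΣM about A: T·sin65°·18.7 − 1000·9.35 − 200·14.7 = 0 → T = 12290/(18.7·0.906308) = 725.161 ≈ 725.2 lb.
ΣF_x = 0: A_x − T·cos65° = 0 → A_x = 725.161 × 0.422618 = 306.5 lb.
ΣF_y = 0: A_y + T·sin65° − 1000 − 200 = 0 → A_y = 1200 − 725.161 × 0.906308 = 542.8 lb.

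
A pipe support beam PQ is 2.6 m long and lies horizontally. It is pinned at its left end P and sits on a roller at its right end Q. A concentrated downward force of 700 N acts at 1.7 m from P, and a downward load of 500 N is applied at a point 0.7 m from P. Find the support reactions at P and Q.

Moments about P: Q_y·2.6 − 700·1.7 − 500·0.7 = 0 → Q_y = 1540/2.6 = 592.308 ≈ 592.3 N.
ΣF_y = 0: P_y + 592.308 − 700 − 500 = 0 → P_y = 607.7 N.
ΣF_x = 0: no horizontal applied forces, so P_x = 0.

P_x = 0, P_y = 607.7 N, Q_y = 592.3 N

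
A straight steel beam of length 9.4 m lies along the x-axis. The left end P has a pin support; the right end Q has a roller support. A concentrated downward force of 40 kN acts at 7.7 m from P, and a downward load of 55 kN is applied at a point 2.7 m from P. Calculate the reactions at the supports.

Taking moments about P: Q_y·9.4 − 40·7.7 − 55·2.7 = 0 → Q_y = 456.5/9.4 = 48.5638 ≈ 48.56 kN.
ΣF_y = 0: P_y + 48.5638 − 40 − 55 = 0 → P_y = 46.44 kN.
ΣF_x = 0: no horizontal applied forces, so P_x = 0.

P_x = 0, P_y = 46.44 kN, Q_y = 48.56 kN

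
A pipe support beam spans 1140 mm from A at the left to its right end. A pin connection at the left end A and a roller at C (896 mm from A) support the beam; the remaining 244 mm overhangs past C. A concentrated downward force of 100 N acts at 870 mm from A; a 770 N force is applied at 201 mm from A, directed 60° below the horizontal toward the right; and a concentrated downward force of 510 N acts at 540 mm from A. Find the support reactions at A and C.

Taking moments about A: C_y·896 − 100·870 − 770·sin60°·201 − 510·540 = 0 → C_y = 496435/896 = 554.057 ≈ 554.1 N.
ΣF_y = 0: A_y + 554.057 − 100 − 770·sin60° − 510 = 0 → A_y = 722.8 N.
ΣF_x = 0: A_x + 770·cos60° = 0 → A_x = -385.0 N.

A_x = -385.0 N, A_y = 722.8 N, C_y = 554.1 N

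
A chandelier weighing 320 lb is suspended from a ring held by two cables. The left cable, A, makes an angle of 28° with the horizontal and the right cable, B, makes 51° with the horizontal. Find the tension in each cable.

ΣF_x = 0: −T_A·cos28° + T_B·cos51° = 0 → T_B = 1.40302·T_A.
ΣF_y = 0: T_A·sin28° + T_B·sin51° = 320.
Substitute: T_A·(0.469472 + 1.40302·0.777146) = 320 → T_A = 205.151 ≈ 205.2 lb.
Then T_B = 1.40302 × 205.151 = 287.8 lb.

T_A = 205.2 lb, T_B = 287.8 lb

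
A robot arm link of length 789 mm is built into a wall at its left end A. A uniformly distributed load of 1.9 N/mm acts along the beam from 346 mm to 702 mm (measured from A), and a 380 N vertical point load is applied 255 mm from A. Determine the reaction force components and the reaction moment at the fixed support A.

A_x = 0, A_y = 1056 N, M_A = 451300 N·mm

Resultant of the distributed load: 1.9 × 356 = 676.4 N at 524 mm from A.
ΣF_x = 0: A_x = 0.
ΣF_y = 0: A_y − 1.9·356 − 380 = 0 → A_y = 1056 N.
ΣM about A: M_A − (1.9·356)·524 − 380·255 = 0 → M_A = 451300 N·mm.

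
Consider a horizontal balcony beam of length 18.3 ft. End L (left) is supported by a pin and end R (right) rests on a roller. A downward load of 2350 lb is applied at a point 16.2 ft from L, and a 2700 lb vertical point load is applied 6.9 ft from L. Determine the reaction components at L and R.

ΣM about L: R_y·18.3 − 2350·16.2 − 2700·6.9 = 0 → R_y = 56700/18.3 = 3098.36 ≈ 3098 lb.
ΣF_y = 0: L_y + 3098.36 − 2350 − 2700 = 0 → L_y = 1952 lb.
ΣF_x = 0: no horizontal applied forces, so L_x = 0.

L_x = 0, L_y = 1952 lb, R_y = 3098 lb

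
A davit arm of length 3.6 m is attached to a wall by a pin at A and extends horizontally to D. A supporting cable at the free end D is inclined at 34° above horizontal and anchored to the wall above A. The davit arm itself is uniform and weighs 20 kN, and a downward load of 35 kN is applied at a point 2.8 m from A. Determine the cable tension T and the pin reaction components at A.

ΣM about A: T·sin34°·3.6 − 20·1.8 − 35·2.8 = 0 → T = 134/(3.6·0.559193) = 66.5642 ≈ 66.56 kN.
ΣF_x = 0: A_x − T·cos34° = 0 → A_x = 66.5642 × 0.829038 = 55.18 kN.
ΣF_y = 0: A_y + T·sin34° − 20 − 35 = 0 → A_y = 55 − 66.5642 × 0.559193 = 17.78 kN.

T = 66.56 kN, A_x = 55.18 kN, A_y = 17.78 kN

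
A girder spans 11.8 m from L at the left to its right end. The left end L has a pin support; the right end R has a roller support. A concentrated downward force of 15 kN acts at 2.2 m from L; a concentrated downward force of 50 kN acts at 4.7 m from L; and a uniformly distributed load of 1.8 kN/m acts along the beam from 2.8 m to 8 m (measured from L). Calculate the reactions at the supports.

Resultant of the distributed load: 1.8 × 5.2 = 9.36 kN at 5.4 m from L.
Moments about L: R_y·11.8 − 15·2.2 − 50·4.7 − (1.8·5.2)·5.4 = 0 → R_y = 318.544/11.8 = 26.9953 ≈ 27.00 kN.
ΣF_y = 0: L_y + 26.9953 − 15 − 50 − 1.8·5.2 = 0 → L_y = 47.36 kN.
ΣF_x = 0: no horizontal applied forces, so L_x = 0.

L_x = 0, L_y = 47.36 kN, R_y = 27.00 kN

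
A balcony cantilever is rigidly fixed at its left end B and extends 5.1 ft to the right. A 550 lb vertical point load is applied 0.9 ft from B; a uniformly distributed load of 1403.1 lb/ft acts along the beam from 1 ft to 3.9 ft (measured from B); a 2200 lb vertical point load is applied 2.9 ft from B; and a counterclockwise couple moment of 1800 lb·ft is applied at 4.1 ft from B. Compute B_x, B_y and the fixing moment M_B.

Resultant of the distributed load: 1403.1 × 2.9 = 4068.99 lb at 2.45 ft from B.
ΣF_x = 0: B_x = 0.
ΣF_y = 0: B_y − 550 − 1403.1·2.9 − 2200 = 0 → B_y = 6819 lb.
ΣM about B: M_B − 550·0.9 − (1403.1·2.9)·2.45 − 2200·2.9 + 1800 = 0 → M_B = 15040 lb·ft.

B_x = 0, B_y = 6819 lb, M_B = 15040 lb·ft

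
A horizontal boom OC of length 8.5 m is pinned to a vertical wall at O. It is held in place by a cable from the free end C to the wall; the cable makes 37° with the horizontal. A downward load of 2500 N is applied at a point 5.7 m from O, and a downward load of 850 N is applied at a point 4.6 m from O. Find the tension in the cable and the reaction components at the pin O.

ΣM about O: T·sin37°·8.5 − 2500·5.7 − 850·4.6 = 0 → T = 18160/(8.5·0.601815) = 3550.05 ≈ 3550 N.
ΣF_x = 0: O_x − T·cos37° = 0 → O_x = 3550.05 × 0.798636 = 2835 N.
ΣF_y = 0: O_y + T·sin37° − 2500 − 850 = 0 → O_y = 3350 − 3550.05 × 0.601815 = 1214 N.

T = 3550 N, O_x = 2835 N, O_y = 1214 N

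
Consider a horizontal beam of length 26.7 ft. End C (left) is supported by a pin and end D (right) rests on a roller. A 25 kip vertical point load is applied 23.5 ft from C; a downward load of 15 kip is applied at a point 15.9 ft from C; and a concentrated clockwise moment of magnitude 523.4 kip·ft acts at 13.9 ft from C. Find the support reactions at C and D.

Taking moments about C: D_y·26.7 − 25·23.5 − 15·15.9 − 523.4 = 0 → D_y = 1349.4/26.7 = 50.5393 ≈ 50.54 kip.
ΣF_y = 0: C_y + 50.5393 − 25 − 15 = 0 → C_y = -10.54 kip.
ΣF_x = 0: no horizontal applied forces, so C_x = 0.

C_x = 0, C_y = -10.54 kip, D_y = 50.54 kip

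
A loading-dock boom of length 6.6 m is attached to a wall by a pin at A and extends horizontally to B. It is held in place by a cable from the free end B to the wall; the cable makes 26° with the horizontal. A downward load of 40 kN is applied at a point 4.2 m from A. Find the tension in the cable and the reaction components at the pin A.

ΣM about A: T·sin26°·6.6 − 40·4.2 = 0 → T = 168/(6.6·0.438371) = 58.0662 ≈ 58.07 kN.
ΣF_x = 0: A_x − T·cos26° = 0 → A_x = 58.0662 × 0.898794 = 52.19 kN.
ΣF_y = 0: A_y + T·sin26° − 40 = 0 → A_y = 40 − 58.0662 × 0.438371 = 14.55 kN.

T = 58.07 kN, A_x = 52.19 kN, A_y = 14.55 kN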